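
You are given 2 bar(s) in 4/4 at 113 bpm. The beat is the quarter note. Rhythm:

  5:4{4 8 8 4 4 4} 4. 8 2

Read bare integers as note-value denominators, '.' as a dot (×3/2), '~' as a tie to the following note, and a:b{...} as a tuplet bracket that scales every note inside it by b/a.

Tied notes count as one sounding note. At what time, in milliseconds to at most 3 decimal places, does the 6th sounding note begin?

note 6 onset = 16/5b = 1699.115ms

1. 0.0ms @ 0 + 424.779ms (4/5)
2. 424.779ms @ 4/5 + 212.389ms (2/5)
3. 637.168ms @ 6/5 + 212.389ms (2/5)
4. 849.558ms @ 8/5 + 424.779ms (4/5)
5. 1274.336ms @ 12/5 + 424.779ms (4/5)
6. 1699.115ms @ 16/5 + 424.779ms (4/5)
7. 2123.894ms @ 4 + 796.46ms (3/2)
8. 2920.354ms @ 11/2 + 265.487ms (1/2)
9. 3185.841ms @ 6 + 1061.947ms (2)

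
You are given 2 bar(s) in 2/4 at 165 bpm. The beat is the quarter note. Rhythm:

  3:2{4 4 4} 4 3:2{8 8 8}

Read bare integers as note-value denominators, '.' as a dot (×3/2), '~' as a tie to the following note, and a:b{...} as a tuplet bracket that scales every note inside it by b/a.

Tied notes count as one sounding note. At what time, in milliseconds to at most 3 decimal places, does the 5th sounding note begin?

1. 0.0ms @ 0 + 242.424ms (2/3)
2. 242.424ms @ 2/3 + 242.424ms (2/3)
3. 484.848ms @ 4/3 + 242.424ms (2/3)
4. 727.273ms @ 2 + 363.636ms (1)
5. 1090.909ms @ 3 + 121.212ms (1/3)
6. 1212.121ms @ 10/3 + 121.212ms (1/3)
7. 1333.333ms @ 11/3 + 121.212ms (1/3)

note 5 onset = 3b = 1090.909ms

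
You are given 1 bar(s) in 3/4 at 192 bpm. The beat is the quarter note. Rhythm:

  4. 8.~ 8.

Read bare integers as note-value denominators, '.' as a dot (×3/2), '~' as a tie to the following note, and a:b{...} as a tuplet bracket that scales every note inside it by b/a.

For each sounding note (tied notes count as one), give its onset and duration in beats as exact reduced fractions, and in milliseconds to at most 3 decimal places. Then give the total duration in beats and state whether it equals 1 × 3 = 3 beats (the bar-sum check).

1) 0.0ms=0b +468.75ms=3/2b
2) 468.75ms=3/2b +468.75ms=3/2b
Σ=3b of 3 (192bpm 3/4) — PASS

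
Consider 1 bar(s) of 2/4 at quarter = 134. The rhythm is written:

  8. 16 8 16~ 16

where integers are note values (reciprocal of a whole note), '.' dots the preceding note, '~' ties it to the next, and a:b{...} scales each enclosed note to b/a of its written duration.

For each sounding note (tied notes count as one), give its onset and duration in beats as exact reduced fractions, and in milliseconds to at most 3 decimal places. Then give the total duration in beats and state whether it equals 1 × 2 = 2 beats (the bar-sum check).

1) 0.0ms=0b +335.821ms=3/4b
2) 335.821ms=3/4b +111.94ms=1/4b
3) 447.761ms=1b +223.881ms=1/2b
4) 671.642ms=3/2b +223.881ms=1/2b
Σ=2b of 2 (134bpm 2/4) — PASS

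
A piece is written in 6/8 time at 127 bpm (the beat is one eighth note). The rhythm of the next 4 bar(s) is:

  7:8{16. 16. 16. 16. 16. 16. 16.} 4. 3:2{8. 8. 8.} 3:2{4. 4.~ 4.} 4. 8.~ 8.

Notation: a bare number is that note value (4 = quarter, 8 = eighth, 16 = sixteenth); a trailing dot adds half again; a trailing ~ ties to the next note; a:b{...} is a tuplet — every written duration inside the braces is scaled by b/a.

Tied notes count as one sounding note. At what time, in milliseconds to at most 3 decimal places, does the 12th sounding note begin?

note 12 onset = 12b = 5669.291ms

1. 0.0ms @ 0 + 404.949ms (6/7)
2. 404.949ms @ 6/7 + 404.949ms (6/7)
3. 809.899ms @ 12/7 + 404.949ms (6/7)
4. 1214.848ms @ 18/7 + 404.949ms (6/7)
5. 1619.798ms @ 24/7 + 404.949ms (6/7)
6. 2024.747ms @ 30/7 + 404.949ms (6/7)
7. 2429.696ms @ 36/7 + 404.949ms (6/7)
8. 2834.646ms @ 6 + 1417.323ms (3)
9. 4251.969ms @ 9 + 472.441ms (1)
10. 4724.409ms @ 10 + 472.441ms (1)
11. 5196.85ms @ 11 + 472.441ms (1)
12. 5669.291ms @ 12 + 944.882ms (2)
13. 6614.173ms @ 14 + 1889.764ms (4)
14. 8503.937ms @ 18 + 1417.323ms (3)
15. 9921.26ms @ 21 + 1417.323ms (3)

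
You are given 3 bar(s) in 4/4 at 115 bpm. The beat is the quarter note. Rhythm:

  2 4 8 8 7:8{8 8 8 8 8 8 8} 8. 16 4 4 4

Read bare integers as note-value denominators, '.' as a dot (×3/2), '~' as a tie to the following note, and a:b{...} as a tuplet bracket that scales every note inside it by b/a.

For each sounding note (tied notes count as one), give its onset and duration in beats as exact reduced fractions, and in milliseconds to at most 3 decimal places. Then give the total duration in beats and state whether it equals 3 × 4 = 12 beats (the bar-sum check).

1) 0.0ms=0b +1043.478ms=2b
2) 1043.478ms=2b +521.739ms=1b
3) 1565.217ms=3b +260.87ms=1/2b
4) 1826.087ms=7/2b +260.87ms=1/2b
5) 2086.957ms=4b +298.137ms=4/7b
6) 2385.093ms=32/7b +298.137ms=4/7b
7) 2683.23ms=36/7b +298.137ms=4/7b
8) 2981.366ms=40/7b +298.137ms=4/7b
9) 3279.503ms=44/7b +298.137ms=4/7b
10) 3577.64ms=48/7b +298.137ms=4/7b
11) 3875.776ms=52/7b +298.137ms=4/7b
12) 4173.913ms=8b +391.304ms=3/4b
13) 4565.217ms=35/4b +130.435ms=1/4b
14) 4695.652ms=9b +521.739ms=1b
15) 5217.391ms=10b +521.739ms=1b
16) 5739.13ms=11b +521.739ms=1b
Σ=12b of 12 (115bpm 4/4) — PASS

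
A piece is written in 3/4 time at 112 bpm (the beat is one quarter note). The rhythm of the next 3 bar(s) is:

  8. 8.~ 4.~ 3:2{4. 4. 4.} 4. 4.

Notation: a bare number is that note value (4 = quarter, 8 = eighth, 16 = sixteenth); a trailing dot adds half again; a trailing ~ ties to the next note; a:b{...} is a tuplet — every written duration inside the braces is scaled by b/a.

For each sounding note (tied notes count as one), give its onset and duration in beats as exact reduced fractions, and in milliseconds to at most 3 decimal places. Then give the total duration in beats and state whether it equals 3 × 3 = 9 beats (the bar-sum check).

1) 0.0ms=0b +401.786ms=3/4b
2) 401.786ms=3/4b +1741.071ms=13/4b
3) 2142.857ms=4b +535.714ms=1b
4) 2678.571ms=5b +535.714ms=1b
5) 3214.286ms=6b +803.571ms=3/2b
6) 4017.857ms=15/2b +803.571ms=3/2b
Σ=9b of 9 (112bpm 3/4) — PASS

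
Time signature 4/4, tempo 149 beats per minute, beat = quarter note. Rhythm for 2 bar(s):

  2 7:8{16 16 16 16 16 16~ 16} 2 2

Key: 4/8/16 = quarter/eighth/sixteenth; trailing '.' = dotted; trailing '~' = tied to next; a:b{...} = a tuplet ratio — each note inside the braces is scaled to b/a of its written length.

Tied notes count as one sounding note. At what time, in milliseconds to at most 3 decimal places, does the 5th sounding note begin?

note 5 onset = 20/7b = 1150.527ms

1. 0.0ms @ 0 + 805.369ms (2)
2. 805.369ms @ 2 + 115.053ms (2/7)
3. 920.422ms @ 16/7 + 115.053ms (2/7)
4. 1035.475ms @ 18/7 + 115.053ms (2/7)
5. 1150.527ms @ 20/7 + 115.053ms (2/7)
6. 1265.58ms @ 22/7 + 115.053ms (2/7)
7. 1380.633ms @ 24/7 + 230.105ms (4/7)
8. 1610.738ms @ 4 + 805.369ms (2)
9. 2416.107ms @ 6 + 805.369ms (2)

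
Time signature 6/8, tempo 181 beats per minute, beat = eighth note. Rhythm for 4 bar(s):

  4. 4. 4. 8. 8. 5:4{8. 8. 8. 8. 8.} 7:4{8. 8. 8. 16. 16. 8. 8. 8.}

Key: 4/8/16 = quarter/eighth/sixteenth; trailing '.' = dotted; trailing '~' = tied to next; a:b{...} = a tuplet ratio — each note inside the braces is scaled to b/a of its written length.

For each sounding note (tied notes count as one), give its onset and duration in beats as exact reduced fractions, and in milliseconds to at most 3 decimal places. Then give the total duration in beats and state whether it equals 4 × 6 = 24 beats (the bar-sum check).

1) 0.0ms=0b +994.475ms=3b
2) 994.475ms=3b +994.475ms=3b
3) 1988.95ms=6b +994.475ms=3b
4) 2983.425ms=9b +497.238ms=3/2b
5) 3480.663ms=21/2b +497.238ms=3/2b
6) 3977.901ms=12b +397.79ms=6/5b
7) 4375.691ms=66/5b +397.79ms=6/5b
8) 4773.481ms=72/5b +397.79ms=6/5b
9) 5171.271ms=78/5b +397.79ms=6/5b
10) 5569.061ms=84/5b +397.79ms=6/5b
11) 5966.851ms=18b +284.136ms=6/7b
12) 6250.987ms=132/7b +284.136ms=6/7b
13) 6535.122ms=138/7b +284.136ms=6/7b
14) 6819.258ms=144/7b +142.068ms=3/7b
15) 6961.326ms=21b +142.068ms=3/7b
16) 7103.394ms=150/7b +284.136ms=6/7b
17) 7387.53ms=156/7b +284.136ms=6/7b
18) 7671.665ms=162/7b +284.136ms=6/7b
Σ=24b of 24 (181bpm 6/8) — PASS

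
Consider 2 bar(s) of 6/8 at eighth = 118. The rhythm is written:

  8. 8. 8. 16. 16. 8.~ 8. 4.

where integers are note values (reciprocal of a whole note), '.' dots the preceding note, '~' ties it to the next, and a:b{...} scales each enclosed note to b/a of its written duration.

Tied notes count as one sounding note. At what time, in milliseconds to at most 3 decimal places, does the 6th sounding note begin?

note 6 onset = 6b = 3050.847ms

1. 0.0ms @ 0 + 762.712ms (3/2)
2. 762.712ms @ 3/2 + 762.712ms (3/2)
3. 1525.424ms @ 3 + 762.712ms (3/2)
4. 2288.136ms @ 9/2 + 381.356ms (3/4)
5. 2669.492ms @ 21/4 + 381.356ms (3/4)
6. 3050.847ms @ 6 + 1525.424ms (3)
7. 4576.271ms @ 9 + 1525.424ms (3)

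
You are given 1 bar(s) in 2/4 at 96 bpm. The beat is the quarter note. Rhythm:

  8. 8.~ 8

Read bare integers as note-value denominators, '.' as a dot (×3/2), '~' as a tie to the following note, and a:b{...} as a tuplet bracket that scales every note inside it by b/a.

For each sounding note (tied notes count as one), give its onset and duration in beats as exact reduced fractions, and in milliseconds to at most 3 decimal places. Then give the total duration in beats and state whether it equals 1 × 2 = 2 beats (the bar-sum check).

1) 0.0ms=0b +468.75ms=3/4b
2) 468.75ms=3/4b +781.25ms=5/4b
Σ=2b of 2 (96bpm 2/4) — PASS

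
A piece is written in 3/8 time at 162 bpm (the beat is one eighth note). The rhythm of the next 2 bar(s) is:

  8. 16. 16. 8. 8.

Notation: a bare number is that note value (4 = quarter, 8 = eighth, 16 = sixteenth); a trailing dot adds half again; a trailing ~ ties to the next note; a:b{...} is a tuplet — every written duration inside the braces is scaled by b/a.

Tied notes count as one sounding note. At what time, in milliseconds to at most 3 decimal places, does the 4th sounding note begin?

1. 0.0ms @ 0 + 555.556ms (3/2)
2. 555.556ms @ 3/2 + 277.778ms (3/4)
3. 833.333ms @ 9/4 + 277.778ms (3/4)
4. 1111.111ms @ 3 + 555.556ms (3/2)
5. 1666.667ms @ 9/2 + 555.556ms (3/2)

note 4 onset = 3b = 1111.111ms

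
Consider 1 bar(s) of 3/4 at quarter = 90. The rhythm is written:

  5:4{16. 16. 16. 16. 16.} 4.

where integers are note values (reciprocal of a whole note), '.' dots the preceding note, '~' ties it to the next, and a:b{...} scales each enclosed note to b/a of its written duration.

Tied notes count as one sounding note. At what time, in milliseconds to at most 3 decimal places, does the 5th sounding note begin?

note 5 onset = 6/5b = 800.0ms

1. 0.0ms @ 0 + 200.0ms (3/10)
2. 200.0ms @ 3/10 + 200.0ms (3/10)
3. 400.0ms @ 3/5 + 200.0ms (3/10)
4. 600.0ms @ 9/10 + 200.0ms (3/10)
5. 800.0ms @ 6/5 + 200.0ms (3/10)
6. 1000.0ms @ 3/2 + 1000.0ms (3/2)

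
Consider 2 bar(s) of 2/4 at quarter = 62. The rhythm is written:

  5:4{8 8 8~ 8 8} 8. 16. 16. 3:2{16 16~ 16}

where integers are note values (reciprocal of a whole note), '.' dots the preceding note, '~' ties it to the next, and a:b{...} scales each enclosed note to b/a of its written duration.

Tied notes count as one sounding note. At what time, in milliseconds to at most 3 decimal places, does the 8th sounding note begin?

1. 0.0ms @ 0 + 387.097ms (2/5)
2. 387.097ms @ 2/5 + 387.097ms (2/5)
3. 774.194ms @ 4/5 + 774.194ms (4/5)
4. 1548.387ms @ 8/5 + 387.097ms (2/5)
5. 1935.484ms @ 2 + 725.806ms (3/4)
6. 2661.29ms @ 11/4 + 362.903ms (3/8)
7. 3024.194ms @ 25/8 + 362.903ms (3/8)
8. 3387.097ms @ 7/2 + 161.29ms (1/6)
9. 3548.387ms @ 11/3 + 322.581ms (1/3)

note 8 onset = 7/2b = 3387.097ms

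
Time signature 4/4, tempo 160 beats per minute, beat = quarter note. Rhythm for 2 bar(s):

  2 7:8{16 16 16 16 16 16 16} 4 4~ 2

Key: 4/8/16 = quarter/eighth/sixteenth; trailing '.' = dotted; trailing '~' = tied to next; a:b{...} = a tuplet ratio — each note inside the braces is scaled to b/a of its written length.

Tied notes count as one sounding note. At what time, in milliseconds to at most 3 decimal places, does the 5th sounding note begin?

note 5 onset = 20/7b = 1071.429ms

1. 0.0ms @ 0 + 750.0ms (2)
2. 750.0ms @ 2 + 107.143ms (2/7)
3. 857.143ms @ 16/7 + 107.143ms (2/7)
4. 964.286ms @ 18/7 + 107.143ms (2/7)
5. 1071.429ms @ 20/7 + 107.143ms (2/7)
6. 1178.571ms @ 22/7 + 107.143ms (2/7)
7. 1285.714ms @ 24/7 + 107.143ms (2/7)
8. 1392.857ms @ 26/7 + 107.143ms (2/7)
9. 1500.0ms @ 4 + 375.0ms (1)
10. 1875.0ms @ 5 + 1125.0ms (3)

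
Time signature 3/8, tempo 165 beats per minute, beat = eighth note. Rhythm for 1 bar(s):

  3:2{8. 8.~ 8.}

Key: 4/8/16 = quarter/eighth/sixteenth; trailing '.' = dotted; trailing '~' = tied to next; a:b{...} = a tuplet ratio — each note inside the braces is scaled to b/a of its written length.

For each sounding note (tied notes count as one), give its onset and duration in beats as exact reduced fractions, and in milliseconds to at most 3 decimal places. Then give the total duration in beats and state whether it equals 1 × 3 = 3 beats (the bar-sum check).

1) 0.0ms=0b +363.636ms=1b
2) 363.636ms=1b +727.273ms=2b
Σ=3b of 3 (165bpm 3/8) — PASS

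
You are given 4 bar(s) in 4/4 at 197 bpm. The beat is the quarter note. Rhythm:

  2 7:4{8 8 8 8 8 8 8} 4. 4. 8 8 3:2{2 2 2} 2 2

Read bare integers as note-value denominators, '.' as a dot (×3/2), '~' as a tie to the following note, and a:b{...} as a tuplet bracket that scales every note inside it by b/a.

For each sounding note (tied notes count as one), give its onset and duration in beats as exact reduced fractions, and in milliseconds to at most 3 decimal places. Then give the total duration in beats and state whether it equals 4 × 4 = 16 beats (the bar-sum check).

1) 0.0ms=0b +609.137ms=2b
2) 609.137ms=2b +87.02ms=2/7b
3) 696.157ms=16/7b +87.02ms=2/7b
4) 783.176ms=18/7b +87.02ms=2/7b
5) 870.196ms=20/7b +87.02ms=2/7b
6) 957.215ms=22/7b +87.02ms=2/7b
7) 1044.235ms=24/7b +87.02ms=2/7b
8) 1131.255ms=26/7b +87.02ms=2/7b
9) 1218.274ms=4b +456.853ms=3/2b
10) 1675.127ms=11/2b +456.853ms=3/2b
11) 2131.98ms=7b +152.284ms=1/2b
12) 2284.264ms=15/2b +152.284ms=1/2b
13) 2436.548ms=8b +406.091ms=4/3b
14) 2842.64ms=28/3b +406.091ms=4/3b
15) 3248.731ms=32/3b +406.091ms=4/3b
16) 3654.822ms=12b +609.137ms=2b
17) 4263.959ms=14b +609.137ms=2b
Σ=16b of 16 (197bpm 4/4) — PASS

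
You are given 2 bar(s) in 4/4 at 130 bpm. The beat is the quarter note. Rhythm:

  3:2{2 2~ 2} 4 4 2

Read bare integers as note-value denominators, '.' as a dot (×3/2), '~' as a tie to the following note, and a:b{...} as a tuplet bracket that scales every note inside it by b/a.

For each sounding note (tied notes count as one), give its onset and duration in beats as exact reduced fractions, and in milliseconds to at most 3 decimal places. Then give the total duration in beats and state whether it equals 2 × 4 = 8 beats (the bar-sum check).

1) 0.0ms=0b +615.385ms=4/3b
2) 615.385ms=4/3b +1230.769ms=8/3b
3) 1846.154ms=4b +461.538ms=1b
4) 2307.692ms=5b +461.538ms=1b
5) 2769.231ms=6b +923.077ms=2b
Σ=8b of 8 (130bpm 4/4) — PASS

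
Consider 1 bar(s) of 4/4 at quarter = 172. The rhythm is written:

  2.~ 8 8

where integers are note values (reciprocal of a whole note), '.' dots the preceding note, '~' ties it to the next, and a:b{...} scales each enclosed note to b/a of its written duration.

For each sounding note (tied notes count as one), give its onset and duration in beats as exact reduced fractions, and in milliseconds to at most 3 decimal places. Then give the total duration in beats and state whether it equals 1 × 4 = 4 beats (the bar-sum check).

1) 0.0ms=0b +1220.93ms=7/2b
2) 1220.93ms=7/2b +174.419ms=1/2b
Σ=4b of 4 (172bpm 4/4) — PASS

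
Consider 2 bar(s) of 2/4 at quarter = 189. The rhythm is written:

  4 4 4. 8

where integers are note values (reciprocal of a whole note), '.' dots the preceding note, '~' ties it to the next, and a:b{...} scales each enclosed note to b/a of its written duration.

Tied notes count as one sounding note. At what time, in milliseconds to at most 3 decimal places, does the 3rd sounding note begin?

note 3 onset = 2b = 634.921ms

1. 0.0ms @ 0 + 317.46ms (1)
2. 317.46ms @ 1 + 317.46ms (1)
3. 634.921ms @ 2 + 476.19ms (3/2)
4. 1111.111ms @ 7/2 + 158.73ms (1/2)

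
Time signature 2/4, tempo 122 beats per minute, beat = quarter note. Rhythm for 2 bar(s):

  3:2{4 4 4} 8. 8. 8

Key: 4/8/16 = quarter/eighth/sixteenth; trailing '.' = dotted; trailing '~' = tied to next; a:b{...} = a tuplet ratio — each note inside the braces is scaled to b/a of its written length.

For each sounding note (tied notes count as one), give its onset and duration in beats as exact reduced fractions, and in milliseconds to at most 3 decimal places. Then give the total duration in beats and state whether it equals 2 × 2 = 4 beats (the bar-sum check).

1) 0.0ms=0b +327.869ms=2/3b
2) 327.869ms=2/3b +327.869ms=2/3b
3) 655.738ms=4/3b +327.869ms=2/3b
4) 983.607ms=2b +368.852ms=3/4b
5) 1352.459ms=11/4b +368.852ms=3/4b
6) 1721.311ms=7/2b +245.902ms=1/2b
Σ=4b of 4 (122bpm 2/4) — PASS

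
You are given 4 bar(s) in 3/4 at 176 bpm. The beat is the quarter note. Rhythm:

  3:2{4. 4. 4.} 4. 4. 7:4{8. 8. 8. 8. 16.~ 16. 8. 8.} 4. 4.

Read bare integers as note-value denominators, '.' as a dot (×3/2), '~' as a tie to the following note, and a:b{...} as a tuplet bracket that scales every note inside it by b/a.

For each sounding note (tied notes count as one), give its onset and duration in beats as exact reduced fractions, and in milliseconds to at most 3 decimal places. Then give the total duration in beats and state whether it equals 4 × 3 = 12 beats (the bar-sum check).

1) 0.0ms=0b +340.909ms=1b
2) 340.909ms=1b +340.909ms=1b
3) 681.818ms=2b +340.909ms=1b
4) 1022.727ms=3b +511.364ms=3/2b
5) 1534.091ms=9/2b +511.364ms=3/2b
6) 2045.455ms=6b +146.104ms=3/7b
7) 2191.558ms=45/7b +146.104ms=3/7b
8) 2337.662ms=48/7b +146.104ms=3/7b
9) 2483.766ms=51/7b +146.104ms=3/7b
10) 2629.87ms=54/7b +146.104ms=3/7b
11) 2775.974ms=57/7b +146.104ms=3/7b
12) 2922.078ms=60/7b +146.104ms=3/7b
13) 3068.182ms=9b +511.364ms=3/2b
14) 3579.545ms=21/2b +511.364ms=3/2b
Σ=12b of 12 (176bpm 3/4) — PASS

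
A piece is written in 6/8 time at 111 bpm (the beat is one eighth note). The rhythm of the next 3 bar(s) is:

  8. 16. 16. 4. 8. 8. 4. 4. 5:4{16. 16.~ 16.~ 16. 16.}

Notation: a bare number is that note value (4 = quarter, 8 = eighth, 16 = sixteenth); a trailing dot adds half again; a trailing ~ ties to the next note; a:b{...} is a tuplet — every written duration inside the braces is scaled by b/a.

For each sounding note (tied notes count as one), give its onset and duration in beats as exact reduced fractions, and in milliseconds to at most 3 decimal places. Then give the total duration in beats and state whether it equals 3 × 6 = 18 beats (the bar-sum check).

1) 0.0ms=0b +810.811ms=3/2b
2) 810.811ms=3/2b +405.405ms=3/4b
3) 1216.216ms=9/4b +405.405ms=3/4b
4) 1621.622ms=3b +1621.622ms=3b
5) 3243.243ms=6b +810.811ms=3/2b
6) 4054.054ms=15/2b +810.811ms=3/2b
7) 4864.865ms=9b +1621.622ms=3b
8) 6486.486ms=12b +1621.622ms=3b
9) 8108.108ms=15b +324.324ms=3/5b
10) 8432.432ms=78/5b +972.973ms=9/5b
11) 9405.405ms=87/5b +324.324ms=3/5b
Σ=18b of 18 (111bpm 6/8) — PASS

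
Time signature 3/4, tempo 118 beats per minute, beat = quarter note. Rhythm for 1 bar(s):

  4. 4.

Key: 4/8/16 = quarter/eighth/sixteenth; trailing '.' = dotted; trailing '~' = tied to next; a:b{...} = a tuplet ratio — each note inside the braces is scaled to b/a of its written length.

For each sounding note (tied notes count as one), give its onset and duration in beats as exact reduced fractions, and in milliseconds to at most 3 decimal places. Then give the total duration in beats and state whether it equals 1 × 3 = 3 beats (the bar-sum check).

1) 0.0ms=0b +762.712ms=3/2b
2) 762.712ms=3/2b +762.712ms=3/2b
Σ=3b of 3 (118bpm 3/4) — PASS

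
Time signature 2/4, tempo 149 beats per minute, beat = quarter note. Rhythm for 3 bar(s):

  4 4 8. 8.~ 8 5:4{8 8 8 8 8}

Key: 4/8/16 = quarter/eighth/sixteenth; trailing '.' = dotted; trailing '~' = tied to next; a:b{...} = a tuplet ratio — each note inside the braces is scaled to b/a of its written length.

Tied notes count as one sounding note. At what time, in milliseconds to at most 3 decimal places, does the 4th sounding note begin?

note 4 onset = 11/4b = 1107.383ms

1. 0.0ms @ 0 + 402.685ms (1)
2. 402.685ms @ 1 + 402.685ms (1)
3. 805.369ms @ 2 + 302.013ms (3/4)
4. 1107.383ms @ 11/4 + 503.356ms (5/4)
5. 1610.738ms @ 4 + 161.074ms (2/5)
6. 1771.812ms @ 22/5 + 161.074ms (2/5)
7. 1932.886ms @ 24/5 + 161.074ms (2/5)
8. 2093.96ms @ 26/5 + 161.074ms (2/5)
9. 2255.034ms @ 28/5 + 161.074ms (2/5)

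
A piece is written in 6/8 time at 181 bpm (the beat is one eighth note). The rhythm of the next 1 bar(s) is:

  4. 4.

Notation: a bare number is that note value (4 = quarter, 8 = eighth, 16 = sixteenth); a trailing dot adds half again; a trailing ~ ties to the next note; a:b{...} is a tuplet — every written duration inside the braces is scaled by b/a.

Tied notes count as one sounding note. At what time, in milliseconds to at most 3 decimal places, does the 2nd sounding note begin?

1. 0.0ms @ 0 + 994.475ms (3)
2. 994.475ms @ 3 + 994.475ms (3)

note 2 onset = 3b = 994.475ms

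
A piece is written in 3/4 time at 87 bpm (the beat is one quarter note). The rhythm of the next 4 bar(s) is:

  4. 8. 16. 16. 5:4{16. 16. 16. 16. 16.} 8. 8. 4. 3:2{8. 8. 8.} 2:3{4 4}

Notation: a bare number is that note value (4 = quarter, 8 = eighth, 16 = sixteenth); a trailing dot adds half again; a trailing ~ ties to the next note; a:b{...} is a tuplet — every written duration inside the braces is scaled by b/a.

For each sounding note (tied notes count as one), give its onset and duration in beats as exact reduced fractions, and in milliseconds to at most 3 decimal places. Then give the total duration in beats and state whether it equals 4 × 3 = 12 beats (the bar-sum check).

1) 0.0ms=0b +1034.483ms=3/2b
2) 1034.483ms=3/2b +517.241ms=3/4b
3) 1551.724ms=9/4b +258.621ms=3/8b
4) 1810.345ms=21/8b +258.621ms=3/8b
5) 2068.966ms=3b +206.897ms=3/10b
6) 2275.862ms=33/10b +206.897ms=3/10b
7) 2482.759ms=18/5b +206.897ms=3/10b
8) 2689.655ms=39/10b +206.897ms=3/10b
9) 2896.552ms=21/5b +206.897ms=3/10b
10) 3103.448ms=9/2b +517.241ms=3/4b
11) 3620.69ms=21/4b +517.241ms=3/4b
12) 4137.931ms=6b +1034.483ms=3/2b
13) 5172.414ms=15/2b +344.828ms=1/2b
14) 5517.241ms=8b +344.828ms=1/2b
15) 5862.069ms=17/2b +344.828ms=1/2b
16) 6206.897ms=9b +1034.483ms=3/2b
17) 7241.379ms=21/2b +1034.483ms=3/2b
Σ=12b of 12 (87bpm 3/4) — PASS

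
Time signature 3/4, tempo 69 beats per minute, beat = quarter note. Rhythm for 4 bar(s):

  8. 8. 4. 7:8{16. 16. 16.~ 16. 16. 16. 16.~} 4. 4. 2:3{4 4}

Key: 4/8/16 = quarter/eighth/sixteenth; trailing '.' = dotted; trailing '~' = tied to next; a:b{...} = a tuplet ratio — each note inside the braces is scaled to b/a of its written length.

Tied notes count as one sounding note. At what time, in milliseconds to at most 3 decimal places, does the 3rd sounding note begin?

note 3 onset = 3/2b = 1304.348ms

1. 0.0ms @ 0 + 652.174ms (3/4)
2. 652.174ms @ 3/4 + 652.174ms (3/4)
3. 1304.348ms @ 3/2 + 1304.348ms (3/2)
4. 2608.696ms @ 3 + 372.671ms (3/7)
5. 2981.366ms @ 24/7 + 372.671ms (3/7)
6. 3354.037ms @ 27/7 + 745.342ms (6/7)
7. 4099.379ms @ 33/7 + 372.671ms (3/7)
8. 4472.05ms @ 36/7 + 372.671ms (3/7)
9. 4844.72ms @ 39/7 + 1677.019ms (27/14)
10. 6521.739ms @ 15/2 + 1304.348ms (3/2)
11. 7826.087ms @ 9 + 1304.348ms (3/2)
12. 9130.435ms @ 21/2 + 1304.348ms (3/2)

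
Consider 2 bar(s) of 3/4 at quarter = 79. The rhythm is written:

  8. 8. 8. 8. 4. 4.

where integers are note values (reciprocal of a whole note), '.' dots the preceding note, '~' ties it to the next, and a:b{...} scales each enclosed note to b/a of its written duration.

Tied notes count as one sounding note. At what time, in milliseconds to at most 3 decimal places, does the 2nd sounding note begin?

1. 0.0ms @ 0 + 569.62ms (3/4)
2. 569.62ms @ 3/4 + 569.62ms (3/4)
3. 1139.241ms @ 3/2 + 569.62ms (3/4)
4. 1708.861ms @ 9/4 + 569.62ms (3/4)
5. 2278.481ms @ 3 + 1139.241ms (3/2)
6. 3417.722ms @ 9/2 + 1139.241ms (3/2)

note 2 onset = 3/4b = 569.62ms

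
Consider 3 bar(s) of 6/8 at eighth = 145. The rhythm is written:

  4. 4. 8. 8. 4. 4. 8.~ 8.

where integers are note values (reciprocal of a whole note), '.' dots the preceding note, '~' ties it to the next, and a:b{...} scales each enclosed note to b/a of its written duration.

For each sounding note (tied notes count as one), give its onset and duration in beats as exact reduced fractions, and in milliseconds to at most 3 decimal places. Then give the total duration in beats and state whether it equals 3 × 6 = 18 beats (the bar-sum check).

1) 0.0ms=0b +1241.379ms=3b
2) 1241.379ms=3b +1241.379ms=3b
3) 2482.759ms=6b +620.69ms=3/2b
4) 3103.448ms=15/2b +620.69ms=3/2b
5) 3724.138ms=9b +1241.379ms=3b
6) 4965.517ms=12b +1241.379ms=3b
7) 6206.897ms=15b +1241.379ms=3b
Σ=18b of 18 (145bpm 6/8) — PASS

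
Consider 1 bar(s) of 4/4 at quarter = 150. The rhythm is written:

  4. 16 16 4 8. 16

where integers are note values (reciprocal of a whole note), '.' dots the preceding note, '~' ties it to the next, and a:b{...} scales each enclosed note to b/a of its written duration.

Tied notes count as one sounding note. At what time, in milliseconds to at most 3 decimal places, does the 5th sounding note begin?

1. 0.0ms @ 0 + 600.0ms (3/2)
2. 600.0ms @ 3/2 + 100.0ms (1/4)
3. 700.0ms @ 7/4 + 100.0ms (1/4)
4. 800.0ms @ 2 + 400.0ms (1)
5. 1200.0ms @ 3 + 300.0ms (3/4)
6. 1500.0ms @ 15/4 + 100.0ms (1/4)

note 5 onset = 3b = 1200.0ms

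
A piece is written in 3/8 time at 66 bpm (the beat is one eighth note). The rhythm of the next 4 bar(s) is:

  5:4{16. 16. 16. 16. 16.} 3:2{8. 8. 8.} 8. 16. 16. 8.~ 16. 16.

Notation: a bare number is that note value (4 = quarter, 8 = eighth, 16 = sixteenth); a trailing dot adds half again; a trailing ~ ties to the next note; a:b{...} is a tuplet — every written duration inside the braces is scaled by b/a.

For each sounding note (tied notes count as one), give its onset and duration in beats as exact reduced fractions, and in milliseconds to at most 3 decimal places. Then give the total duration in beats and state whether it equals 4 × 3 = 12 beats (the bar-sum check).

1) 0.0ms=0b +545.455ms=3/5b
2) 545.455ms=3/5b +545.455ms=3/5b
3) 1090.909ms=6/5b +545.455ms=3/5b
4) 1636.364ms=9/5b +545.455ms=3/5b
5) 2181.818ms=12/5b +545.455ms=3/5b
6) 2727.273ms=3b +909.091ms=1b
7) 3636.364ms=4b +909.091ms=1b
8) 4545.455ms=5b +909.091ms=1b
9) 5454.545ms=6b +1363.636ms=3/2b
10) 6818.182ms=15/2b +681.818ms=3/4b
11) 7500.0ms=33/4b +681.818ms=3/4b
12) 8181.818ms=9b +2045.455ms=9/4b
13) 10227.273ms=45/4b +681.818ms=3/4b
Σ=12b of 12 (66bpm 3/8) — PASS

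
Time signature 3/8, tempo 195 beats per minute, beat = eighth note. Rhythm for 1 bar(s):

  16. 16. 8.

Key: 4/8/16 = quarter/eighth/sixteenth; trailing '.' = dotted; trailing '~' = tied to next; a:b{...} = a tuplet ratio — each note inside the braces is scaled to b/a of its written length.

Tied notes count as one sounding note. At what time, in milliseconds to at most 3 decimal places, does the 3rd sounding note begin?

1. 0.0ms @ 0 + 230.769ms (3/4)
2. 230.769ms @ 3/4 + 230.769ms (3/4)
3. 461.538ms @ 3/2 + 461.538ms (3/2)

note 3 onset = 3/2b = 461.538ms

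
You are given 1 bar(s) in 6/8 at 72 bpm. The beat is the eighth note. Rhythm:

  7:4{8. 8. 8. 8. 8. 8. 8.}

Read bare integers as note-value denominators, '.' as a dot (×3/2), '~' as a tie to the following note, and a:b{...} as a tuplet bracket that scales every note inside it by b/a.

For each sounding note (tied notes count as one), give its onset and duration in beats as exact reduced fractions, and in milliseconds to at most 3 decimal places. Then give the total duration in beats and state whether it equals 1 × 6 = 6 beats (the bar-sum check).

1) 0.0ms=0b +714.286ms=6/7b
2) 714.286ms=6/7b +714.286ms=6/7b
3) 1428.571ms=12/7b +714.286ms=6/7b
4) 2142.857ms=18/7b +714.286ms=6/7b
5) 2857.143ms=24/7b +714.286ms=6/7b
6) 3571.429ms=30/7b +714.286ms=6/7b
7) 4285.714ms=36/7b +714.286ms=6/7b
Σ=6b of 6 (72bpm 6/8) — PASS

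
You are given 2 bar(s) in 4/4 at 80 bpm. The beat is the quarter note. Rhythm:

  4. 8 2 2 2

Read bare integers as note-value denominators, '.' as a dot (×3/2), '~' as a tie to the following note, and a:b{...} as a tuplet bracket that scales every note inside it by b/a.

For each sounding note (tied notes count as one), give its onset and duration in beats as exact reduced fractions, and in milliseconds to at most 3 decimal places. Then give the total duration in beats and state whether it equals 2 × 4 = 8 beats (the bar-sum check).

1) 0.0ms=0b +1125.0ms=3/2b
2) 1125.0ms=3/2b +375.0ms=1/2b
3) 1500.0ms=2b +1500.0ms=2b
4) 3000.0ms=4b +1500.0ms=2b
5) 4500.0ms=6b +1500.0ms=2b
Σ=8b of 8 (80bpm 4/4) — PASS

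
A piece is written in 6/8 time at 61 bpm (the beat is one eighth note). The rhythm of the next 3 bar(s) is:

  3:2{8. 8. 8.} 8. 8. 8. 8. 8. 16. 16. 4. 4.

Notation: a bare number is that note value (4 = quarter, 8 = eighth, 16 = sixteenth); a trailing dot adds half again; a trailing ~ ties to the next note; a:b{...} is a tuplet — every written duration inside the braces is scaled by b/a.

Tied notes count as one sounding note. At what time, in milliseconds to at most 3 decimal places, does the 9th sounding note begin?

1. 0.0ms @ 0 + 983.607ms (1)
2. 983.607ms @ 1 + 983.607ms (1)
3. 1967.213ms @ 2 + 983.607ms (1)
4. 2950.82ms @ 3 + 1475.41ms (3/2)
5. 4426.23ms @ 9/2 + 1475.41ms (3/2)
6. 5901.639ms @ 6 + 1475.41ms (3/2)
7. 7377.049ms @ 15/2 + 1475.41ms (3/2)
8. 8852.459ms @ 9 + 1475.41ms (3/2)
9. 10327.869ms @ 21/2 + 737.705ms (3/4)
10. 11065.574ms @ 45/4 + 737.705ms (3/4)
11. 11803.279ms @ 12 + 2950.82ms (3)
12. 14754.098ms @ 15 + 2950.82ms (3)

note 9 onset = 21/2b = 10327.869ms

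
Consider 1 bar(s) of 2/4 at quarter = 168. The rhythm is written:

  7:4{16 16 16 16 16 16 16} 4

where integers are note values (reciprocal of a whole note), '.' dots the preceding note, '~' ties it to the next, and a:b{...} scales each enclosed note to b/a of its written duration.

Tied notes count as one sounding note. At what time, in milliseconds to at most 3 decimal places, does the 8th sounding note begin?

note 8 onset = 1b = 357.143ms

1. 0.0ms @ 0 + 51.02ms (1/7)
2. 51.02ms @ 1/7 + 51.02ms (1/7)
3. 102.041ms @ 2/7 + 51.02ms (1/7)
4. 153.061ms @ 3/7 + 51.02ms (1/7)
5. 204.082ms @ 4/7 + 51.02ms (1/7)
6. 255.102ms @ 5/7 + 51.02ms (1/7)
7. 306.122ms @ 6/7 + 51.02ms (1/7)
8. 357.143ms @ 1 + 357.143ms (1)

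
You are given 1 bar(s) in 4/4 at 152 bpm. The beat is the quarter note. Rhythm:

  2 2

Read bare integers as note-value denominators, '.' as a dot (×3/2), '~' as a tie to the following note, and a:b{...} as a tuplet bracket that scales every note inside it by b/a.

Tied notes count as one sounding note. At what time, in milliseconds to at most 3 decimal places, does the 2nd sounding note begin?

note 2 onset = 2b = 789.474ms

1. 0.0ms @ 0 + 789.474ms (2)
2. 789.474ms @ 2 + 789.474ms (2)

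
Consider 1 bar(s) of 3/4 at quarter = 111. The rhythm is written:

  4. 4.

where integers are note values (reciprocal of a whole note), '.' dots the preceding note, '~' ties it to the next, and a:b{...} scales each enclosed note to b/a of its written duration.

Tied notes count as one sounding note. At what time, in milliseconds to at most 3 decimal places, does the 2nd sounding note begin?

1. 0.0ms @ 0 + 810.811ms (3/2)
2. 810.811ms @ 3/2 + 810.811ms (3/2)

note 2 onset = 3/2b = 810.811ms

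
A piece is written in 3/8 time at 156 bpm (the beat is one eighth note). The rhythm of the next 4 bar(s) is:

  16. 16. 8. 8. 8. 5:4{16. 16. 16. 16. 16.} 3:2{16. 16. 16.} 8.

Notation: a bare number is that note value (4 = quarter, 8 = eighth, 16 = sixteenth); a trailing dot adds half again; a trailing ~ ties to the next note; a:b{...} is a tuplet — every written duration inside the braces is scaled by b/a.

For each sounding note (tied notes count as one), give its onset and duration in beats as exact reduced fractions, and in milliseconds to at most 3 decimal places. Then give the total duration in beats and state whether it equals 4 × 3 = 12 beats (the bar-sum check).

1) 0.0ms=0b +288.462ms=3/4b
2) 288.462ms=3/4b +288.462ms=3/4b
3) 576.923ms=3/2b +576.923ms=3/2b
4) 1153.846ms=3b +576.923ms=3/2b
5) 1730.769ms=9/2b +576.923ms=3/2b
6) 2307.692ms=6b +230.769ms=3/5b
7) 2538.462ms=33/5b +230.769ms=3/5b
8) 2769.231ms=36/5b +230.769ms=3/5b
9) 3000.0ms=39/5b +230.769ms=3/5b
10) 3230.769ms=42/5b +230.769ms=3/5b
11) 3461.538ms=9b +192.308ms=1/2b
12) 3653.846ms=19/2b +192.308ms=1/2b
13) 3846.154ms=10b +192.308ms=1/2b
14) 4038.462ms=21/2b +576.923ms=3/2b
Σ=12b of 12 (156bpm 3/8) — PASS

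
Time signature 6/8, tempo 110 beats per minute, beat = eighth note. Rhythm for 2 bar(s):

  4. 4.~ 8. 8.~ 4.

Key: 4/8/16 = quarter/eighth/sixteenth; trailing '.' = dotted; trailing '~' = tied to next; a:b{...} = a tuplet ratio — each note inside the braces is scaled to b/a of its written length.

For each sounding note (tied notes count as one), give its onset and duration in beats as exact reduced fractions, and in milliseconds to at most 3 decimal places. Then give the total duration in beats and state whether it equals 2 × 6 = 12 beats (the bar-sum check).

1) 0.0ms=0b +1636.364ms=3b
2) 1636.364ms=3b +2454.545ms=9/2b
3) 4090.909ms=15/2b +2454.545ms=9/2b
Σ=12b of 12 (110bpm 6/8) — PASS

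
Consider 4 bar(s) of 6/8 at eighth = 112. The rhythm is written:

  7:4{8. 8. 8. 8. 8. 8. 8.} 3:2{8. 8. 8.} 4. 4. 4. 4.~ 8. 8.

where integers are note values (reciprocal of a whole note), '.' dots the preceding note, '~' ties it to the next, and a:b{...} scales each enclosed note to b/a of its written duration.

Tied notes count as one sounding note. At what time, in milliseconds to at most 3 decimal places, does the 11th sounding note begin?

note 11 onset = 9b = 4821.429ms

1. 0.0ms @ 0 + 459.184ms (6/7)
2. 459.184ms @ 6/7 + 459.184ms (6/7)
3. 918.367ms @ 12/7 + 459.184ms (6/7)
4. 1377.551ms @ 18/7 + 459.184ms (6/7)
5. 1836.735ms @ 24/7 + 459.184ms (6/7)
6. 2295.918ms @ 30/7 + 459.184ms (6/7)
7. 2755.102ms @ 36/7 + 459.184ms (6/7)
8. 3214.286ms @ 6 + 535.714ms (1)
9. 3750.0ms @ 7 + 535.714ms (1)
10. 4285.714ms @ 8 + 535.714ms (1)
11. 4821.429ms @ 9 + 1607.143ms (3)
12. 6428.571ms @ 12 + 1607.143ms (3)
13. 8035.714ms @ 15 + 1607.143ms (3)
14. 9642.857ms @ 18 + 2410.714ms (9/2)
15. 12053.571ms @ 45/2 + 803.571ms (3/2)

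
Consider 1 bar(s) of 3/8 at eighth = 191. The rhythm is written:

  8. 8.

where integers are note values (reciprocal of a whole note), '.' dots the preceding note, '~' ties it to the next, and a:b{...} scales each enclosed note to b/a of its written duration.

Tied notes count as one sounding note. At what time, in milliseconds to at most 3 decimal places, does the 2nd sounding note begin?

1. 0.0ms @ 0 + 471.204ms (3/2)
2. 471.204ms @ 3/2 + 471.204ms (3/2)

note 2 onset = 3/2b = 471.204ms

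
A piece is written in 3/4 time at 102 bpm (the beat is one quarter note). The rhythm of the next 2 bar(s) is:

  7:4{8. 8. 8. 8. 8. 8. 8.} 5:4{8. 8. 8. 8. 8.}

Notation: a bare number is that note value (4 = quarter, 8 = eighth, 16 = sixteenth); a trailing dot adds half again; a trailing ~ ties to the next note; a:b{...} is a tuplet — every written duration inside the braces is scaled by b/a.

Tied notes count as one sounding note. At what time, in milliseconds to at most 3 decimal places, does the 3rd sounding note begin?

note 3 onset = 6/7b = 504.202ms

1. 0.0ms @ 0 + 252.101ms (3/7)
2. 252.101ms @ 3/7 + 252.101ms (3/7)
3. 504.202ms @ 6/7 + 252.101ms (3/7)
4. 756.303ms @ 9/7 + 252.101ms (3/7)
5. 1008.403ms @ 12/7 + 252.101ms (3/7)
6. 1260.504ms @ 15/7 + 252.101ms (3/7)
7. 1512.605ms @ 18/7 + 252.101ms (3/7)
8. 1764.706ms @ 3 + 352.941ms (3/5)
9. 2117.647ms @ 18/5 + 352.941ms (3/5)
10. 2470.588ms @ 21/5 + 352.941ms (3/5)
11. 2823.529ms @ 24/5 + 352.941ms (3/5)
12. 3176.471ms @ 27/5 + 352.941ms (3/5)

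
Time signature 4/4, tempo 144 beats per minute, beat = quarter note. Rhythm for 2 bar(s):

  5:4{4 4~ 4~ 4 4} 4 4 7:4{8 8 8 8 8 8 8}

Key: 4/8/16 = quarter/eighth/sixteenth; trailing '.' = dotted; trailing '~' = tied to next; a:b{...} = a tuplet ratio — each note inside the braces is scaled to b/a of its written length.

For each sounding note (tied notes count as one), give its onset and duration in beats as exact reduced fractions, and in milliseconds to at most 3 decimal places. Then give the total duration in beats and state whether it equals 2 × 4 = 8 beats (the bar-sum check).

1) 0.0ms=0b +333.333ms=4/5b
2) 333.333ms=4/5b +1000.0ms=12/5b
3) 1333.333ms=16/5b +333.333ms=4/5b
4) 1666.667ms=4b +416.667ms=1b
5) 2083.333ms=5b +416.667ms=1b
6) 2500.0ms=6b +119.048ms=2/7b
7) 2619.048ms=44/7b +119.048ms=2/7b
8) 2738.095ms=46/7b +119.048ms=2/7b
9) 2857.143ms=48/7b +119.048ms=2/7b
10) 2976.19ms=50/7b +119.048ms=2/7b
11) 3095.238ms=52/7b +119.048ms=2/7b
12) 3214.286ms=54/7b +119.048ms=2/7b
Σ=8b of 8 (144bpm 4/4) — PASS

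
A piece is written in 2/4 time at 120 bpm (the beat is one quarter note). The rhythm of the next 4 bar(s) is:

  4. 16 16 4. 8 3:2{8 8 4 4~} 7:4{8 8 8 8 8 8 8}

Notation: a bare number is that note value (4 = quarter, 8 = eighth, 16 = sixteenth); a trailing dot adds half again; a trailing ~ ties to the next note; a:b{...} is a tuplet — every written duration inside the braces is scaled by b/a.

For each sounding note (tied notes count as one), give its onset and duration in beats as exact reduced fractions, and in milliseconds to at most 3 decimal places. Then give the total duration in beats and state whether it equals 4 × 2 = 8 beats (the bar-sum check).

1) 0.0ms=0b +750.0ms=3/2b
2) 750.0ms=3/2b +125.0ms=1/4b
3) 875.0ms=7/4b +125.0ms=1/4b
4) 1000.0ms=2b +750.0ms=3/2b
5) 1750.0ms=7/2b +250.0ms=1/2b
6) 2000.0ms=4b +166.667ms=1/3b
7) 2166.667ms=13/3b +166.667ms=1/3b
8) 2333.333ms=14/3b +333.333ms=2/3b
9) 2666.667ms=16/3b +476.19ms=20/21b
10) 3142.857ms=44/7b +142.857ms=2/7b
11) 3285.714ms=46/7b +142.857ms=2/7b
12) 3428.571ms=48/7b +142.857ms=2/7b
13) 3571.429ms=50/7b +142.857ms=2/7b
14) 3714.286ms=52/7b +142.857ms=2/7b
15) 3857.143ms=54/7b +142.857ms=2/7b
Σ=8b of 8 (120bpm 2/4) — PASS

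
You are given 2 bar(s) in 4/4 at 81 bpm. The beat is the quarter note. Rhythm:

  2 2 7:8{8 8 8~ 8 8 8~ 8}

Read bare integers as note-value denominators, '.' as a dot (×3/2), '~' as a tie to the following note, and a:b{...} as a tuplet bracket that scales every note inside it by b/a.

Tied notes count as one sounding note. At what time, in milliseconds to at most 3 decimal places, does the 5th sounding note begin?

note 5 onset = 36/7b = 3809.524ms

1. 0.0ms @ 0 + 1481.481ms (2)
2. 1481.481ms @ 2 + 1481.481ms (2)
3. 2962.963ms @ 4 + 423.28ms (4/7)
4. 3386.243ms @ 32/7 + 423.28ms (4/7)
5. 3809.524ms @ 36/7 + 846.561ms (8/7)
6. 4656.085ms @ 44/7 + 423.28ms (4/7)
7. 5079.365ms @ 48/7 + 846.561ms (8/7)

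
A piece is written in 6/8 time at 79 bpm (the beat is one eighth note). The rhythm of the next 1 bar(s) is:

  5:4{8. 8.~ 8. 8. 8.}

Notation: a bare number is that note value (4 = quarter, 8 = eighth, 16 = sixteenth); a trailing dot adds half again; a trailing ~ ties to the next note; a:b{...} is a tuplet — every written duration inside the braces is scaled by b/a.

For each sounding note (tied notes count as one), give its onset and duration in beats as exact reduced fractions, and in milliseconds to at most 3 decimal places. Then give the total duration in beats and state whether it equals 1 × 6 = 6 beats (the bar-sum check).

1) 0.0ms=0b +911.392ms=6/5b
2) 911.392ms=6/5b +1822.785ms=12/5b
3) 2734.177ms=18/5b +911.392ms=6/5b
4) 3645.57ms=24/5b +911.392ms=6/5b
Σ=6b of 6 (79bpm 6/8) — PASS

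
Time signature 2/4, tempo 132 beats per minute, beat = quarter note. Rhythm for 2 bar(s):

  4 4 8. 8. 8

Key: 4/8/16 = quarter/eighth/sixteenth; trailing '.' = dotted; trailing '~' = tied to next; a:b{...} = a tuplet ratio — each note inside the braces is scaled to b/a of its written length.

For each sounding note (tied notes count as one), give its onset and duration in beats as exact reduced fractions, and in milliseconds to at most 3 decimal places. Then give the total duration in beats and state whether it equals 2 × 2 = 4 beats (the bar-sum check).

1) 0.0ms=0b +454.545ms=1b
2) 454.545ms=1b +454.545ms=1b
3) 909.091ms=2b +340.909ms=3/4b
4) 1250.0ms=11/4b +340.909ms=3/4b
5) 1590.909ms=7/2b +227.273ms=1/2b
Σ=4b of 4 (132bpm 2/4) — PASS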